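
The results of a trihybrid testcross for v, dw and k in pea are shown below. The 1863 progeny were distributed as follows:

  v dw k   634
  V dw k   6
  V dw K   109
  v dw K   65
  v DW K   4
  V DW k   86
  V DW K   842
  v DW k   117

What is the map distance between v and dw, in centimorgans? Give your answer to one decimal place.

The two most frequent reciprocal classes, v dw k and V DW K, are the parental types, so the F1 was v dw k / V DW K.
The two rarest classes, V dw k and v DW K, are the double crossovers. Comparing them with the parentals, only the v allele has switched, so v is the middle locus and the order is k – v – dw.
Crossovers in the v–dw interval produce the single-crossover classes v DW k and V dw K (117 + 109 = 226) plus the double crossovers (10).
RF(v–dw) = (226 + 10) / 1863 = 236/1863 = 0.1267 → 12.7 centimorgans.

12.7 centimorgans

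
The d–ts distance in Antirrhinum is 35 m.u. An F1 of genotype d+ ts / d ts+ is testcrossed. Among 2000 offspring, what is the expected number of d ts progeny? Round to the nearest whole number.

350

A map distance of 35 m.u. corresponds to a recombination frequency of 0.350.
The F1 is d+ ts / d ts+, so d ts is a recombinant gamete class with expected frequency r/2 = 0.350/2 = 0.1750.
Expected number = 0.1750 × 2000 = 350.00 ≈ 350.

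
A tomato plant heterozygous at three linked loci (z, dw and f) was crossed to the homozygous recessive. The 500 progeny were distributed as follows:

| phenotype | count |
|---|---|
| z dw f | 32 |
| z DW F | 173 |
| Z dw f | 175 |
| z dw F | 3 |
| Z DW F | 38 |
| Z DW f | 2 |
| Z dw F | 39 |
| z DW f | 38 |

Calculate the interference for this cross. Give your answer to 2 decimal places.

0.59

The two most frequent reciprocal classes, Z dw f and z DW F, are the parental types, so the F1 was Z dw f / z DW F.
The two rarest classes, Z DW f and z dw F, are the double crossovers. Comparing them with the parentals, only the dw allele has switched, so dw is the middle locus and the order is z – dw – f.
z–dw: (70 + 5)/500 = 0.1500; dw–f: (77 + 5)/500 = 0.1640.
Expected DCO frequency = 0.1500 × 0.1640 ≈ 0.02460; observed = 5/500 ≈ 0.01000.
Coefficient of coincidence = 0.01000/0.02460 ≈ 0.41; interference = 1 − 0.41 = 0.59.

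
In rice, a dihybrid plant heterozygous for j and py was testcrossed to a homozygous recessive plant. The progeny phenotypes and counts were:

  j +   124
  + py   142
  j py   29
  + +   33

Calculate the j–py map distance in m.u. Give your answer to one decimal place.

The two most frequent classes, + py (142) and j + (124), are the parental types, so the F1 was + py / j +.
The recombinant classes are + + and j py: 33 + 29 = 62.
Recombination frequency = 62/328 = 0.1890 ≈ 18.9%, i.e. 18.9 m.u.

18.9 m.u.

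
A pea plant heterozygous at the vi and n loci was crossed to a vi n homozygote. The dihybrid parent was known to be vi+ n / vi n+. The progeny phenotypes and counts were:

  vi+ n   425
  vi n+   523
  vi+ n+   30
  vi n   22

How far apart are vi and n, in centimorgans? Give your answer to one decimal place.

5.2 centimorgans

The recombinant classes are vi+ n+ and vi n: 30 + 22 = 52.
Recombination frequency = 52/1000 = 0.0520 ≈ 5.2%, i.e. 5.2 centimorgans.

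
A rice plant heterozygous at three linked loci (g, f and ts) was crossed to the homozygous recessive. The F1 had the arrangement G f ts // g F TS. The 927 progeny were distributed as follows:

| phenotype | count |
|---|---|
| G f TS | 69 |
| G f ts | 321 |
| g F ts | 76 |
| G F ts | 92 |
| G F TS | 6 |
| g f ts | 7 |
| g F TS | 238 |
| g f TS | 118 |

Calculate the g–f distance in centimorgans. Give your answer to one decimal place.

24.1 centimorgans

The two rarest classes, g f ts and G F TS, are the double crossovers. Comparing them with the parentals, only the g allele has switched, so g is the middle locus and the order is ts – g – f.
Crossovers in the g–f interval produce the single-crossover classes G F ts and g f TS (92 + 118 = 210) plus the double crossovers (13).
RF(g–f) = (210 + 13) / 927 = 223/927 = 0.2406 → 24.1 centimorgans.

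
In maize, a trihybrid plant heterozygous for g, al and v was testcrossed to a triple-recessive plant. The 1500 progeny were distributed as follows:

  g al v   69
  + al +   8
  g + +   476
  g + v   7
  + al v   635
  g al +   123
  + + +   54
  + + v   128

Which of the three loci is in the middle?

The two most frequent reciprocal classes, g + + and + al v, are the parental types, so the F1 was g + + / + al v.
The two rarest classes, g + v and + al +, are the double crossovers. Comparing them with the parentals, only the v allele has switched, so v is the middle locus and the order is g – v – al.

v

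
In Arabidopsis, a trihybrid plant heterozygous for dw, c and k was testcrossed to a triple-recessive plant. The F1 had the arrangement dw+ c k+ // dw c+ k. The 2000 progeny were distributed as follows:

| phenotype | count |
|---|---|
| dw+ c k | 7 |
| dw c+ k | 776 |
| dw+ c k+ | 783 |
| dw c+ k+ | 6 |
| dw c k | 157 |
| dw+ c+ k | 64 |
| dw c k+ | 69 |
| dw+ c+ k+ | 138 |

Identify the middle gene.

k

The two rarest classes, dw+ c k and dw c+ k+, are the double crossovers. Comparing them with the parentals, only the k allele has switched, so k is the middle locus and the order is dw – k – c.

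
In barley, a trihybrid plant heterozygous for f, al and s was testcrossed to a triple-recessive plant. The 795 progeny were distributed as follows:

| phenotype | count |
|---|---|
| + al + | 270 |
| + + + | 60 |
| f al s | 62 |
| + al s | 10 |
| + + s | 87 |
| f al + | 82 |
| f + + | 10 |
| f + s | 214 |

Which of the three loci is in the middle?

The two most frequent reciprocal classes, + al + and f + s, are the parental types, so the F1 was + al + / f + s.
The two rarest classes, + al s and f + +, are the double crossovers. Comparing them with the parentals, only the s allele has switched, so s is the middle locus and the order is al – s – f.

s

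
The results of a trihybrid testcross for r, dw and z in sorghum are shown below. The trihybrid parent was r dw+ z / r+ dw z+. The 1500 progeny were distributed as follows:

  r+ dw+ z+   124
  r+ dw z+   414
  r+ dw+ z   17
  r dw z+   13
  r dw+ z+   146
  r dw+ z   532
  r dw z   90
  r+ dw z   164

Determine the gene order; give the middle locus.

The two rarest classes, r+ dw+ z and r dw z+, are the double crossovers. Comparing them with the parentals, only the r allele has switched, so r is the middle locus and the order is dw – r – z.

r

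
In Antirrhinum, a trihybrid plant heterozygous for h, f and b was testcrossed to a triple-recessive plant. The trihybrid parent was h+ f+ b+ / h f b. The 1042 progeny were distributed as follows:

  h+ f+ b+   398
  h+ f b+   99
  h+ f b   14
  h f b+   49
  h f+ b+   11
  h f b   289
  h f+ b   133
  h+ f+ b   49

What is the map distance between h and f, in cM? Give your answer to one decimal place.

24.7 cM

The two rarest classes, h f+ b+ and h+ f b, are the double crossovers. Comparing them with the parentals, only the h allele has switched, so h is the middle locus and the order is b – h – f.
Crossovers in the h–f interval produce the single-crossover classes h+ f b+ and h f+ b (99 + 133 = 232) plus the double crossovers (25).
RF(h–f) = (232 + 25) / 1042 = 257/1042 = 0.2466 → 24.7 cM.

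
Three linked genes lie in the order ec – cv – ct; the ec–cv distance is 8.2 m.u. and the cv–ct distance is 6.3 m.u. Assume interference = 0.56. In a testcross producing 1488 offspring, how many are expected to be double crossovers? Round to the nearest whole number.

3

Map distances give recombination frequencies of 0.082 and 0.063 for the two intervals.
With interference 0.56 (so coincidence = 0.44), expected double-crossover frequency = 0.082 × 0.063 × 0.44 = 0.00227.
Expected number = 0.00227 × 1488 = 3.38 ≈ 3.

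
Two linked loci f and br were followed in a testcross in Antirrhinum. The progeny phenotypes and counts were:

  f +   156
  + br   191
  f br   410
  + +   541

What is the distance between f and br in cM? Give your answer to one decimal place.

The two most frequent classes, + + (541) and f br (410), are the parental types, so the F1 was + + / f br.
The recombinant classes are + br and f +: 191 + 156 = 347.
Recombination frequency = 347/1298 = 0.2673 ≈ 26.7%, i.e. 26.7 cM.

26.7 cM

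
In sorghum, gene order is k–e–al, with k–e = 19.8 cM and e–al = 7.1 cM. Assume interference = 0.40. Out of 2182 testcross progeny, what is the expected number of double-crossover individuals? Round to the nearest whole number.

Map distances give recombination frequencies of 0.198 and 0.071 for the two intervals.
With interference 0.40 (so coincidence = 0.60), expected double-crossover frequency = 0.198 × 0.071 × 0.60 = 0.00843.
Expected number = 0.00843 × 2182 = 18.40 ≈ 18.

18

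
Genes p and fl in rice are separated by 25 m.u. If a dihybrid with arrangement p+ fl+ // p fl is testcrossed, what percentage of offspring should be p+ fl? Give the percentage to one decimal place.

A map distance of 25 m.u. corresponds to a recombination frequency of 0.250.
The F1 is p+ fl+ / p fl, so p+ fl is a recombinant gamete class with expected frequency r/2 = 0.250/2 = 0.1250.
That is 0.1250 = 12.5% of the progeny.

12.5%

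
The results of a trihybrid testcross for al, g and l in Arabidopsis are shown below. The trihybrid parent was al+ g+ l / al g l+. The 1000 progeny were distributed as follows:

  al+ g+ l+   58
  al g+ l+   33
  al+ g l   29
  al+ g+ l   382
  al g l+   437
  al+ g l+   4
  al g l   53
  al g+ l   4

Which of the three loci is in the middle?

al

The two rarest classes, al g+ l and al+ g l+, are the double crossovers. Comparing them with the parentals, only the al allele has switched, so al is the middle locus and the order is l – al – g.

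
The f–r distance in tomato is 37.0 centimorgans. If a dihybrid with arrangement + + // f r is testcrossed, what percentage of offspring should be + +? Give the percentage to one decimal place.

A map distance of 37.0 centimorgans corresponds to a recombination frequency of 0.370.
The F1 is + + / f r, so + + is a parental gamete class with expected frequency (1 − r)/2 = 0.630/2 = 0.3150.
That is 0.3150 = 31.5% of the progeny.

31.5%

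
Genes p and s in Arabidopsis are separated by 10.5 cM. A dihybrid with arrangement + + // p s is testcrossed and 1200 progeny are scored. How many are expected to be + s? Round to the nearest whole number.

A map distance of 10.5 cM corresponds to a recombination frequency of 0.105.
The F1 is + + / p s, so + s is a recombinant gamete class with expected frequency r/2 = 0.105/2 = 0.0525.
Expected number = 0.0525 × 1200 = 63.00 ≈ 63.

63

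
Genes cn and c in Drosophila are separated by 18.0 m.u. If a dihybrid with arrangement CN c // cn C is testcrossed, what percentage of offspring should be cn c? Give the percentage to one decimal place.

A map distance of 18.0 m.u. corresponds to a recombination frequency of 0.180.
The F1 is CN c / cn C, so cn c is a recombinant gamete class with expected frequency r/2 = 0.180/2 = 0.0900.
That is 0.0900 = 9.0% of the progeny.

9.0%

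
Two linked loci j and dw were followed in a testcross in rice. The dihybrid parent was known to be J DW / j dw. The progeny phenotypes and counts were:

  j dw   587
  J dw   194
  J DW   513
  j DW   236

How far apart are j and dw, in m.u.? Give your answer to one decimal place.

28.1 m.u.

The recombinant classes are J dw and j DW: 194 + 236 = 430.
Recombination frequency = 430/1530 = 0.2810 ≈ 28.1%, i.e. 28.1 m.u.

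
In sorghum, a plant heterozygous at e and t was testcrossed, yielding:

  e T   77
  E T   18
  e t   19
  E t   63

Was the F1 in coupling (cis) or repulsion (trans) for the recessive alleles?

trans

The two most frequent classes are E t (63) and e T (77); these are the parental (non-recombinant) types.
So the F1 carried E t on one chromosome and e T on the other — the recessive alleles are on opposite chromosomes (trans / repulsion).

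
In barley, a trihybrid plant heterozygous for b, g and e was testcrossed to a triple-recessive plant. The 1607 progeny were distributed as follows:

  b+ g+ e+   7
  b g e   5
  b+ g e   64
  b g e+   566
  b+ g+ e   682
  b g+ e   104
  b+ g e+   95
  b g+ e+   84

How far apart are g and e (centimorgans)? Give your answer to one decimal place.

10.0 centimorgans

The two most frequent reciprocal classes, b g e+ and b+ g+ e, are the parental types, so the F1 was b g e+ / b+ g+ e.
The two rarest classes, b g e and b+ g+ e+, are the double crossovers. Comparing them with the parentals, only the e allele has switched, so e is the middle locus and the order is g – e – b.
Crossovers in the g–e interval produce the single-crossover classes b g+ e+ and b+ g e (84 + 64 = 148) plus the double crossovers (12).
RF(g–e) = (148 + 12) / 1607 = 160/1607 = 0.0996 → 10.0 centimorgans.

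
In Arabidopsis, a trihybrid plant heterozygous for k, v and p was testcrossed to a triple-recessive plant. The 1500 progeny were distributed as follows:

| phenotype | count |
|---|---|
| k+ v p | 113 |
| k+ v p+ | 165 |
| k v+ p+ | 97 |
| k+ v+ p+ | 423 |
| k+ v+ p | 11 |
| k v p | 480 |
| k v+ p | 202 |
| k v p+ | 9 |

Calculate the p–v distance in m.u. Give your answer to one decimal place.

The two most frequent reciprocal classes, k+ v+ p+ and k v p, are the parental types, so the F1 was k+ v+ p+ / k v p.
The two rarest classes, k+ v+ p and k v p+, are the double crossovers. Comparing them with the parentals, only the p allele has switched, so p is the middle locus and the order is v – p – k.
Crossovers in the v–p interval produce the single-crossover classes k+ v p+ and k v+ p (165 + 202 = 367) plus the double crossovers (20).
RF(v–p) = (367 + 20) / 1500 = 387/1500 = 0.2580 → 25.8 m.u.

25.8 m.u.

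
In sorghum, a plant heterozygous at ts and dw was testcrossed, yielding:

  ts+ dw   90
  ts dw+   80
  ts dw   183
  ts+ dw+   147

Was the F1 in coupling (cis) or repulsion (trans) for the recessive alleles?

The two most frequent classes are ts+ dw+ (147) and ts dw (183); these are the parental (non-recombinant) types.
So the F1 carried ts+ dw+ on one chromosome and ts dw on the other — the recessive alleles are on the same chromosome (cis / coupling).

cis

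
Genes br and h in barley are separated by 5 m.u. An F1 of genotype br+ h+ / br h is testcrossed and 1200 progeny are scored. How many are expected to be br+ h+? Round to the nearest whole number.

A map distance of 5 m.u. corresponds to a recombination frequency of 0.050.
The F1 is br+ h+ / br h, so br+ h+ is a parental gamete class with expected frequency (1 − r)/2 = 0.950/2 = 0.4750.
Expected number = 0.4750 × 1200 = 570.00 ≈ 570.

570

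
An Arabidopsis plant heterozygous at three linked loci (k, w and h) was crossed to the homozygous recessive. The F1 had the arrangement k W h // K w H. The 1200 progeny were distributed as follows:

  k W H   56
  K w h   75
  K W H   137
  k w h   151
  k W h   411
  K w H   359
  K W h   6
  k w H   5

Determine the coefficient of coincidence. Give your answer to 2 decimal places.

The two rarest classes, K W h and k w H, are the double crossovers. Comparing them with the parentals, only the k allele has switched, so k is the middle locus and the order is w – k – h.
w–k: (288 + 11)/1200 = 0.2492; k–h: (131 + 11)/1200 = 0.1183.
Expected DCO frequency = 0.2492 × 0.1183 ≈ 0.02948; observed = 11/1200 ≈ 0.00917.
Coefficient of coincidence = 0.00917/0.02948 ≈ 0.31.

0.31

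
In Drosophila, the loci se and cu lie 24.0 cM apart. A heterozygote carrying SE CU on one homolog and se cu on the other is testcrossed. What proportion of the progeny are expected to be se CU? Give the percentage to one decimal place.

12.0%

A map distance of 24.0 cM corresponds to a recombination frequency of 0.240.
The F1 is SE CU / se cu, so se CU is a recombinant gamete class with expected frequency r/2 = 0.240/2 = 0.1200.
That is 0.1200 = 12.0% of the progeny.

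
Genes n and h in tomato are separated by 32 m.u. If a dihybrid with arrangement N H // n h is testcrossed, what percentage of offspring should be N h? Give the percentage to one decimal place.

16.0%

A map distance of 32 m.u. corresponds to a recombination frequency of 0.320.
The F1 is N H / n h, so N h is a recombinant gamete class with expected frequency r/2 = 0.320/2 = 0.1600.
That is 0.1600 = 16.0% of the progeny.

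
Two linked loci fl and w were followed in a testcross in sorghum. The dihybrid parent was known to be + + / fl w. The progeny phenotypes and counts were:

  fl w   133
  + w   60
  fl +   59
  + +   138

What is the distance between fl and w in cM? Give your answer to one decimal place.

30.5 cM

The recombinant classes are + w and fl +: 60 + 59 = 119.
Recombination frequency = 119/390 = 0.3051 ≈ 30.5%, i.e. 30.5 cM.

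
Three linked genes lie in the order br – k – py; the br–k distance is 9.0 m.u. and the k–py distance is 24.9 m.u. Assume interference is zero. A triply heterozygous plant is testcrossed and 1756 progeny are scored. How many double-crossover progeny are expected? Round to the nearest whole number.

Map distances give recombination frequencies of 0.090 and 0.249 for the two intervals.
With no interference, expected double-crossover frequency = 0.090 × 0.249 = 0.02241.
Expected number = 0.02241 × 1756 = 39.35 ≈ 39.

39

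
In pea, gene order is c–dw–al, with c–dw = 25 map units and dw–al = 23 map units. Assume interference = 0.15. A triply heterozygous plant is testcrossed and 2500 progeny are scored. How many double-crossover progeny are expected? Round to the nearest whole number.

Map distances give recombination frequencies of 0.250 and 0.230 for the two intervals.
With interference 0.15 (so coincidence = 0.85), expected double-crossover frequency = 0.250 × 0.230 × 0.85 = 0.04888.
Expected number = 0.04888 × 2500 = 122.19 ≈ 122.

122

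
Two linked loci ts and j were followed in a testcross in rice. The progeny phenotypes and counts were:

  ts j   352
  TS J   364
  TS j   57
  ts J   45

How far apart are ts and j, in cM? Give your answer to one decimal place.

12.5 cM

The two most frequent classes, TS J (364) and ts j (352), are the parental types, so the F1 was TS J / ts j.
The recombinant classes are TS j and ts J: 57 + 45 = 102.
Recombination frequency = 102/818 = 0.1247 ≈ 12.5%, i.e. 12.5 cM.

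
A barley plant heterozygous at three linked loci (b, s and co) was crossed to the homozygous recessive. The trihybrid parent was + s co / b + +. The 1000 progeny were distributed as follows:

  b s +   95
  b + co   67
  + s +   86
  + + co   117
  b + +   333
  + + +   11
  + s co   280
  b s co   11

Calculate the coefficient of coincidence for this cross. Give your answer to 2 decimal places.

0.54

The two rarest classes, b s co and + + +, are the double crossovers. Comparing them with the parentals, only the b allele has switched, so b is the middle locus and the order is co – b – s.
co–b: (153 + 22)/1000 = 0.1750; b–s: (212 + 22)/1000 = 0.2340.
Expected DCO frequency = 0.1750 × 0.2340 ≈ 0.04095; observed = 22/1000 ≈ 0.02200.
Coefficient of coincidence = 0.02200/0.04095 ≈ 0.54.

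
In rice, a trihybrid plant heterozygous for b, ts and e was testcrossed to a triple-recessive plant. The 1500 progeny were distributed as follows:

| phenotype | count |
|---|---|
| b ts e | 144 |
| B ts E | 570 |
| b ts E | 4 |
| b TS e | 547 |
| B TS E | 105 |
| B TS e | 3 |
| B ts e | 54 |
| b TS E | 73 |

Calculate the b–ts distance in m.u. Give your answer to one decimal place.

17.1 m.u.

The two most frequent reciprocal classes, b TS e and B ts E, are the parental types, so the F1 was b TS e / B ts E.
The two rarest classes, B TS e and b ts E, are the double crossovers. Comparing them with the parentals, only the b allele has switched, so b is the middle locus and the order is e – b – ts.
Crossovers in the b–ts interval produce the single-crossover classes b ts e and B TS E (144 + 105 = 249) plus the double crossovers (7).
RF(b–ts) = (249 + 7) / 1500 = 256/1500 = 0.1707 → 17.1 m.u.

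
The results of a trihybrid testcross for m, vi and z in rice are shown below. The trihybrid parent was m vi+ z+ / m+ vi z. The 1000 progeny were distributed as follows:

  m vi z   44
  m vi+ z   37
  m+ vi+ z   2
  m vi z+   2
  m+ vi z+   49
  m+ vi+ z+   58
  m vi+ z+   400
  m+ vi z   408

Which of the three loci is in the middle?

The two rarest classes, m vi z+ and m+ vi+ z, are the double crossovers. Comparing them with the parentals, only the vi allele has switched, so vi is the middle locus and the order is z – vi – m.

vi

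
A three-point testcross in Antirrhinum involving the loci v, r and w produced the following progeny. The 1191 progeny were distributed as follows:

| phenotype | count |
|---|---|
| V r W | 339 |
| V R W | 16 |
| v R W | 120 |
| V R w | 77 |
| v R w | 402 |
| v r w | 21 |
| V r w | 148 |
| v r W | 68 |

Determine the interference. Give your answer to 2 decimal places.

0.21

The two most frequent reciprocal classes, V r W and v R w, are the parental types, so the F1 was V r W / v R w.
The two rarest classes, V R W and v r w, are the double crossovers. Comparing them with the parentals, only the r allele has switched, so r is the middle locus and the order is v – r – w.
v–r: (145 + 37)/1191 = 0.1528; r–w: (268 + 37)/1191 = 0.2561.
Expected DCO frequency = 0.1528 × 0.2561 ≈ 0.03913; observed = 37/1191 ≈ 0.03107.
Coefficient of coincidence = 0.03107/0.03913 ≈ 0.79; interference = 1 − 0.79 = 0.21.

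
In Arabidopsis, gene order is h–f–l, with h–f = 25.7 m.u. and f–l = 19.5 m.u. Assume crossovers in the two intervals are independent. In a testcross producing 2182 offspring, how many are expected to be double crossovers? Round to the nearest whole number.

109

Map distances give recombination frequencies of 0.257 and 0.195 for the two intervals.
With no interference, expected double-crossover frequency = 0.257 × 0.195 = 0.05011.
Expected number = 0.05011 × 2182 = 109.35 ≈ 109.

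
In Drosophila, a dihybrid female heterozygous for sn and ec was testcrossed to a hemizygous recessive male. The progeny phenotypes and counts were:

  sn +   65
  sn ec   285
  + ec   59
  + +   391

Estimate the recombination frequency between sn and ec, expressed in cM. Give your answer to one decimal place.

15.5 cM

The two most frequent classes, + + (391) and sn ec (285), are the parental types, so the F1 was + + / sn ec.
The recombinant classes are + ec and sn +: 59 + 65 = 124.
Recombination frequency = 124/800 = 0.1550 ≈ 15.5%, i.e. 15.5 cM.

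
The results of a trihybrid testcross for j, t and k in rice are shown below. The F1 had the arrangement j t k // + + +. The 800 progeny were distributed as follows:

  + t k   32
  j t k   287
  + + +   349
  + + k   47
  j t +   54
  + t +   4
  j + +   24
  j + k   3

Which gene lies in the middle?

t

The two rarest classes, j + k and + t +, are the double crossovers. Comparing them with the parentals, only the t allele has switched, so t is the middle locus and the order is k – t – j.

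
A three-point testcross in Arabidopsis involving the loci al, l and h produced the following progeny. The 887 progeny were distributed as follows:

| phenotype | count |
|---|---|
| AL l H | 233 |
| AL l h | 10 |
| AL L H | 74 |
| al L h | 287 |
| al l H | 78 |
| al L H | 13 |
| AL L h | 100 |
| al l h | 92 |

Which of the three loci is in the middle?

The two most frequent reciprocal classes, AL l H and al L h, are the parental types, so the F1 was AL l H / al L h.
The two rarest classes, AL l h and al L H, are the double crossovers. Comparing them with the parentals, only the h allele has switched, so h is the middle locus and the order is l – h – al.

h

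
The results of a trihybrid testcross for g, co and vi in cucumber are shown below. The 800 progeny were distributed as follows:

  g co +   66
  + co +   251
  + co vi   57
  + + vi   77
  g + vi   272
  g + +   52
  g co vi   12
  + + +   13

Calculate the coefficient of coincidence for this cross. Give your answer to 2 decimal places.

The two most frequent reciprocal classes, g + vi and + co +, are the parental types, so the F1 was g + vi / + co +.
The two rarest classes, g co vi and + + +, are the double crossovers. Comparing them with the parentals, only the co allele has switched, so co is the middle locus and the order is g – co – vi.
g–co: (143 + 25)/800 = 0.2100; co–vi: (109 + 25)/800 = 0.1675.
Expected DCO frequency = 0.2100 × 0.1675 ≈ 0.03517; observed = 25/800 ≈ 0.03125.
Coefficient of coincidence = 0.03125/0.03517 ≈ 0.89.

0.89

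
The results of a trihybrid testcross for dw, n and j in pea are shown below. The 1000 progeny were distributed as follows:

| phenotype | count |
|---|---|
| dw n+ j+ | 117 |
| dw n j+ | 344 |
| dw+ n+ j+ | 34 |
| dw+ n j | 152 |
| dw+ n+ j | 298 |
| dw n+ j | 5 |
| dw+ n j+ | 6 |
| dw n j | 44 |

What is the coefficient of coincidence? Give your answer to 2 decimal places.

0.44

The two most frequent reciprocal classes, dw n j+ and dw+ n+ j, are the parental types, so the F1 was dw n j+ / dw+ n+ j.
The two rarest classes, dw+ n j+ and dw n+ j, are the double crossovers. Comparing them with the parentals, only the dw allele has switched, so dw is the middle locus and the order is n – dw – j.
n–dw: (269 + 11)/1000 = 0.2800; dw–j: (78 + 11)/1000 = 0.0890.
Expected DCO frequency = 0.2800 × 0.0890 ≈ 0.02492; observed = 11/1000 ≈ 0.01100.
Coefficient of coincidence = 0.01100/0.02492 ≈ 0.44.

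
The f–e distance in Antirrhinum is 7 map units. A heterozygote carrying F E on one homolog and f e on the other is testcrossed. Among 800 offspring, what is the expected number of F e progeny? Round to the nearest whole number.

28

A map distance of 7 map units corresponds to a recombination frequency of 0.070.
The F1 is F E / f e, so F e is a recombinant gamete class with expected frequency r/2 = 0.070/2 = 0.0350.
Expected number = 0.0350 × 800 = 28.00 ≈ 28.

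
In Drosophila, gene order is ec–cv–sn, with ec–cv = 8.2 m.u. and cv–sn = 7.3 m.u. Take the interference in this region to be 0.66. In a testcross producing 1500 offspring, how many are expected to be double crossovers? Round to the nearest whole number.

3

Map distances give recombination frequencies of 0.082 and 0.073 for the two intervals.
With interference 0.66 (so coincidence = 0.34), expected double-crossover frequency = 0.082 × 0.073 × 0.34 = 0.00204.
Expected number = 0.00204 × 1500 = 3.05 ≈ 3.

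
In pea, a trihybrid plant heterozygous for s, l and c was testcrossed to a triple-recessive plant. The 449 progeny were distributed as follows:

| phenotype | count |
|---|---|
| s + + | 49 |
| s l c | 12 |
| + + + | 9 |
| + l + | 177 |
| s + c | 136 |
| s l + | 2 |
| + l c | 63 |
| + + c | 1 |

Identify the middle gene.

The two most frequent reciprocal classes, + l + and s + c, are the parental types, so the F1 was + l + / s + c.
The two rarest classes, s l + and + + c, are the double crossovers. Comparing them with the parentals, only the s allele has switched, so s is the middle locus and the order is c – s – l.

s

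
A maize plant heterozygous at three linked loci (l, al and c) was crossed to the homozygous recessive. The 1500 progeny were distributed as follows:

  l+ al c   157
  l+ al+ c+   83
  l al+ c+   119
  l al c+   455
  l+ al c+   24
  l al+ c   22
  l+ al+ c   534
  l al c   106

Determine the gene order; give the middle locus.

l

The two most frequent reciprocal classes, l+ al+ c and l al c+, are the parental types, so the F1 was l+ al+ c / l al c+.
The two rarest classes, l al+ c and l+ al c+, are the double crossovers. Comparing them with the parentals, only the l allele has switched, so l is the middle locus and the order is al – l – c.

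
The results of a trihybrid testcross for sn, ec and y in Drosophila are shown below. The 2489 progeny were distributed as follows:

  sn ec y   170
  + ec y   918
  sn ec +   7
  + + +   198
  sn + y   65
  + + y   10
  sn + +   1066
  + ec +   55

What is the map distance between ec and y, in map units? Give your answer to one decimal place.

5.5 map units

The two most frequent reciprocal classes, + ec y and sn + +, are the parental types, so the F1 was + ec y / sn + +.
The two rarest classes, + + y and sn ec +, are the double crossovers. Comparing them with the parentals, only the ec allele has switched, so ec is the middle locus and the order is y – ec – sn.
Crossovers in the y–ec interval produce the single-crossover classes + ec + and sn + y (55 + 65 = 120) plus the double crossovers (17).
RF(y–ec) = (120 + 17) / 2489 = 137/2489 = 0.0550 → 5.5 map units.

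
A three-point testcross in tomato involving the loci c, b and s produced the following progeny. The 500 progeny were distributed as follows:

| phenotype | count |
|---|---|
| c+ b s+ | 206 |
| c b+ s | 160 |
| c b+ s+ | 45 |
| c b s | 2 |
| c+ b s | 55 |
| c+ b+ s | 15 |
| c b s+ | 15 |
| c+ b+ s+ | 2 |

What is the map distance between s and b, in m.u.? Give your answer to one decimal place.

The two most frequent reciprocal classes, c b+ s and c+ b s+, are the parental types, so the F1 was c b+ s / c+ b s+.
The two rarest classes, c b s and c+ b+ s+, are the double crossovers. Comparing them with the parentals, only the b allele has switched, so b is the middle locus and the order is s – b – c.
Crossovers in the s–b interval produce the single-crossover classes c b+ s+ and c+ b s (45 + 55 = 100) plus the double crossovers (4).
RF(s–b) = (100 + 4) / 500 = 104/500 = 0.2080 → 20.8 m.u.

20.8 m.u.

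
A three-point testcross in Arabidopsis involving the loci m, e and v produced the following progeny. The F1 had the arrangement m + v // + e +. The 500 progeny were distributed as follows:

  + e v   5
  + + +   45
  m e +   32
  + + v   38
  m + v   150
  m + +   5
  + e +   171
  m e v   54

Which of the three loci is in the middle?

v

The two rarest classes, m + + and + e v, are the double crossovers. Comparing them with the parentals, only the v allele has switched, so v is the middle locus and the order is e – v – m.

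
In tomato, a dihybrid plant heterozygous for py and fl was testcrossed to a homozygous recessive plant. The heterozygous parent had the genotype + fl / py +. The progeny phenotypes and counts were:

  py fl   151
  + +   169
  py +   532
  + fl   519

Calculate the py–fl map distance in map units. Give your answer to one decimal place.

23.3 map units

The recombinant classes are + + and py fl: 169 + 151 = 320.
Recombination frequency = 320/1371 = 0.2334 ≈ 23.3%, i.e. 23.3 map units.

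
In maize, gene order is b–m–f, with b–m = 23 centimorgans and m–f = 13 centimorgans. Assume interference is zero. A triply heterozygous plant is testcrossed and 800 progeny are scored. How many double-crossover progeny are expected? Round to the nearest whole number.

24

Map distances give recombination frequencies of 0.230 and 0.130 for the two intervals.
With no interference, expected double-crossover frequency = 0.230 × 0.130 = 0.02990.
Expected number = 0.02990 × 800 = 23.92 ≈ 24.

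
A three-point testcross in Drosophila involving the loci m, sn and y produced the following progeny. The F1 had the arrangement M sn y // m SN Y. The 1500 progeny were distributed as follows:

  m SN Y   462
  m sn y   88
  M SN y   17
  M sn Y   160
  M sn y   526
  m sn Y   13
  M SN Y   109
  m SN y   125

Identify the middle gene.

sn

The two rarest classes, M SN y and m sn Y, are the double crossovers. Comparing them with the parentals, only the sn allele has switched, so sn is the middle locus and the order is m – sn – y.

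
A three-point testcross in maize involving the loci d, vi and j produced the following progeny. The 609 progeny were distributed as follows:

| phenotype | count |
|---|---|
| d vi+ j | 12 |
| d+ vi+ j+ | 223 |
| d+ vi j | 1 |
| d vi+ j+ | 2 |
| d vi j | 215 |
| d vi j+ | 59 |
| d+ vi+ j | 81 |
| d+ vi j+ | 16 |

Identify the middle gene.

The two most frequent reciprocal classes, d vi j and d+ vi+ j+, are the parental types, so the F1 was d vi j / d+ vi+ j+.
The two rarest classes, d+ vi j and d vi+ j+, are the double crossovers. Comparing them with the parentals, only the d allele has switched, so d is the middle locus and the order is vi – d – j.

d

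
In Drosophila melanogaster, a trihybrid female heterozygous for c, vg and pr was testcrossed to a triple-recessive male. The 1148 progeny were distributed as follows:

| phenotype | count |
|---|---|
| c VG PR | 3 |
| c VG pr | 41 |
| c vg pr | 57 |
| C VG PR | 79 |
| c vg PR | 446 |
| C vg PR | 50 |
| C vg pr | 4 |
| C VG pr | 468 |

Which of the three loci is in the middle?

The two most frequent reciprocal classes, C VG pr and c vg PR, are the parental types, so the F1 was C VG pr / c vg PR.
The two rarest classes, C vg pr and c VG PR, are the double crossovers. Comparing them with the parentals, only the vg allele has switched, so vg is the middle locus and the order is c – vg – pr.

vg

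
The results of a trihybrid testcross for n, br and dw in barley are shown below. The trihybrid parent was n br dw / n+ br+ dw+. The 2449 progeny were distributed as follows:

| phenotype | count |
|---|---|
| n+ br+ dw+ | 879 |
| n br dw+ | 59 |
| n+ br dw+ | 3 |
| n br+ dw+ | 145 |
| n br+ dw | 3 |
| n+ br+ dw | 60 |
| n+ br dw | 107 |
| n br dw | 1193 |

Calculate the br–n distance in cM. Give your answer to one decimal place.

The two rarest classes, n br+ dw and n+ br dw+, are the double crossovers. Comparing them with the parentals, only the br allele has switched, so br is the middle locus and the order is dw – br – n.
Crossovers in the br–n interval produce the single-crossover classes n+ br dw and n br+ dw+ (107 + 145 = 252) plus the double crossovers (6).
RF(br–n) = (252 + 6) / 2449 = 258/2449 = 0.1053 → 10.5 cM.

10.5 cM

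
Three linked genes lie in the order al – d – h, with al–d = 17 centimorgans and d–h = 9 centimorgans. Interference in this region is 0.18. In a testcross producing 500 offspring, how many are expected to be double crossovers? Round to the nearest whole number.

6

Map distances give recombination frequencies of 0.170 and 0.090 for the two intervals.
With interference 0.18 (so coincidence = 0.82), expected double-crossover frequency = 0.170 × 0.090 × 0.82 = 0.01255.
Expected number = 0.01255 × 500 = 6.27 ≈ 6.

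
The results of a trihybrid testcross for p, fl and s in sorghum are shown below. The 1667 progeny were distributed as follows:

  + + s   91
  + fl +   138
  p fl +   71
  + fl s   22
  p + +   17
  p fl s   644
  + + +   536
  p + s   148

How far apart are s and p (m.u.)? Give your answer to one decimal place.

The two most frequent reciprocal classes, p fl s and + + +, are the parental types, so the F1 was p fl s / + + +.
The two rarest classes, + fl s and p + +, are the double crossovers. Comparing them with the parentals, only the p allele has switched, so p is the middle locus and the order is s – p – fl.
Crossovers in the s–p interval produce the single-crossover classes p fl + and + + s (71 + 91 = 162) plus the double crossovers (39).
RF(s–p) = (162 + 39) / 1667 = 201/1667 = 0.1206 → 12.1 m.u.

12.1 m.u.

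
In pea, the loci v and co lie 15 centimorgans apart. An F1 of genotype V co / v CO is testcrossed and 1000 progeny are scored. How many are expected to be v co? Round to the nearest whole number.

A map distance of 15 centimorgans corresponds to a recombination frequency of 0.150.
The F1 is V co / v CO, so v co is a recombinant gamete class with expected frequency r/2 = 0.150/2 = 0.0750.
Expected number = 0.0750 × 1000 = 75.00 ≈ 75.

75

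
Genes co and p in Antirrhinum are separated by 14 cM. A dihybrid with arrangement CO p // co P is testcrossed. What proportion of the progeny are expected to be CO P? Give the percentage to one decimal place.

A map distance of 14 cM corresponds to a recombination frequency of 0.140.
The F1 is CO p / co P, so CO P is a recombinant gamete class with expected frequency r/2 = 0.140/2 = 0.0700.
That is 0.0700 = 7.0% of the progeny.

7.0%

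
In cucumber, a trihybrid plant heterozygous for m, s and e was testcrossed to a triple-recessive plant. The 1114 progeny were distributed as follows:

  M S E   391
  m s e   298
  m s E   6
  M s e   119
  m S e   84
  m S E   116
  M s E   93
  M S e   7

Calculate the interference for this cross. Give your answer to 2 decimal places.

The two most frequent reciprocal classes, M S E and m s e, are the parental types, so the F1 was M S E / m s e.
The two rarest classes, M S e and m s E, are the double crossovers. Comparing them with the parentals, only the e allele has switched, so e is the middle locus and the order is s – e – m.
s–e: (177 + 13)/1114 = 0.1706; e–m: (235 + 13)/1114 = 0.2226.
Expected DCO frequency = 0.1706 × 0.2226 ≈ 0.03798; observed = 13/1114 ≈ 0.01167.
Coefficient of coincidence = 0.01167/0.03798 ≈ 0.31; interference = 1 − 0.31 = 0.69.

0.69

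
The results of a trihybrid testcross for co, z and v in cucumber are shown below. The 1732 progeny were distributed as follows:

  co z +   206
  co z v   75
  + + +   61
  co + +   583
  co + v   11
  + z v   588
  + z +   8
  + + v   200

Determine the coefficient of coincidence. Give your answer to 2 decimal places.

The two most frequent reciprocal classes, co + + and + z v, are the parental types, so the F1 was co + + / + z v.
The two rarest classes, co + v and + z +, are the double crossovers. Comparing them with the parentals, only the v allele has switched, so v is the middle locus and the order is z – v – co.
z–v: (406 + 19)/1732 = 0.2454; v–co: (136 + 19)/1732 = 0.0895.
Expected DCO frequency = 0.2454 × 0.0895 ≈ 0.02196; observed = 19/1732 ≈ 0.01097.
Coefficient of coincidence = 0.01097/0.02196 ≈ 0.50.

0.50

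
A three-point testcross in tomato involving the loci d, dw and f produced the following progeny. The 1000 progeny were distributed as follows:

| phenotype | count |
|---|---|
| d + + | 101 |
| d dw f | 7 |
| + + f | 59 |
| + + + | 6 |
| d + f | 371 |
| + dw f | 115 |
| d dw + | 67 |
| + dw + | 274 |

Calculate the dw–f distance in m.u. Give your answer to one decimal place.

22.9 m.u.

The two most frequent reciprocal classes, d + f and + dw +, are the parental types, so the F1 was d + f / + dw +.
The two rarest classes, d dw f and + + +, are the double crossovers. Comparing them with the parentals, only the dw allele has switched, so dw is the middle locus and the order is f – dw – d.
Crossovers in the f–dw interval produce the single-crossover classes d + + and + dw f (101 + 115 = 216) plus the double crossovers (13).
RF(f–dw) = (216 + 13) / 1000 = 229/1000 = 0.2290 → 22.9 m.u.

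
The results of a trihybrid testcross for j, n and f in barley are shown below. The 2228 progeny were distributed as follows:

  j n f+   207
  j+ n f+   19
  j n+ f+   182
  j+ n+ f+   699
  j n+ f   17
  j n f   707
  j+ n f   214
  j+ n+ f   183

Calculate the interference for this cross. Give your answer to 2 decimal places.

The two most frequent reciprocal classes, j n f and j+ n+ f+, are the parental types, so the F1 was j n f / j+ n+ f+.
The two rarest classes, j n+ f and j+ n f+, are the double crossovers. Comparing them with the parentals, only the n allele has switched, so n is the middle locus and the order is f – n – j.
f–n: (390 + 36)/2228 = 0.1912; n–j: (396 + 36)/2228 = 0.1939.
Expected DCO frequency = 0.1912 × 0.1939 ≈ 0.03707; observed = 36/2228 ≈ 0.01616.
Coefficient of coincidence = 0.01616/0.03707 ≈ 0.44; interference = 1 − 0.44 = 0.56.

0.56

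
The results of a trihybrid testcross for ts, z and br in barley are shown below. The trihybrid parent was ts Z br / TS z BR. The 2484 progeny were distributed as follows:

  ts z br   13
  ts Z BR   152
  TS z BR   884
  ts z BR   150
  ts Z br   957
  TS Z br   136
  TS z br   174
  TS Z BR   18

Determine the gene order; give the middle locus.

z

The two rarest classes, ts z br and TS Z BR, are the double crossovers. Comparing them with the parentals, only the z allele has switched, so z is the middle locus and the order is ts – z – br.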